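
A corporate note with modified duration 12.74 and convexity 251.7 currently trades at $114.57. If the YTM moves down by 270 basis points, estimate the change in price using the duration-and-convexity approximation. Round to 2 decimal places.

Duration effect: -D_mod·Δy = -12.74 × (-0.027) = +0.343980
Convexity effect: ½·C·(Δy)² = 0.5 × 251.7 × (-0.027)² = +0.09174465
ΔP/P ≈ +0.343980 + 0.09174465 = +0.43572465
ΔP ≈ 114.57 × (+0.43572465) = +49.9209731505.

+$49.92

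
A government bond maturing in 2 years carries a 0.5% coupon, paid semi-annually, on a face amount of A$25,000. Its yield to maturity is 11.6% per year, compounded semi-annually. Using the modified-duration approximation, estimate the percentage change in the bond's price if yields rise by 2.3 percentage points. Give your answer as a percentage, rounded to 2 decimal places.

-4.33%

Periodic yield y = 0.058. Modified duration first:
  t   CF        PV=CF/(1+0.058)^t    t·PV
  1        62.50        59.0737        59.0737
  2        62.50        55.8353       111.6706
  3        62.50        52.7744       158.3231
  4    25,062.50    20,002.3821    80,009.5284
  Σ                 20,170.0655    80,338.5958
P = 20,170.0655; D_Mac = 3.98306 half-year periods = 1.99153 yrs; D_mod = 1.99153/(1+0.058) = 1.88235 yrs.
ΔP/P ≈ -D_mod · Δy = -1.88235 × (+0.023) = -0.043294 = -4.3294%.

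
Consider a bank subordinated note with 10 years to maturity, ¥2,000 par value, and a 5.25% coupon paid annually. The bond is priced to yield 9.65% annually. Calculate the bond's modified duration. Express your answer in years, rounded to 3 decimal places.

6.959 years

Periodic yield y = 0.0965. First find Macaulay duration:
  t   CF        PV=CF/(1+0.0965)^t    t·PV
  1       105.00        95.7592        95.7592
  2       105.00        87.3317       174.6634
  3       105.00        79.6459       238.9377
  4       105.00        72.6365       290.5459
  5       105.00        66.2439       331.2197
  6       105.00        60.4140       362.4839
  7       105.00        55.0971       385.6798
  8       105.00        50.2482       401.9853
  9       105.00        45.8260       412.4336
  10    2,105.00       837.8490     8,378.4897
  Σ                  1,451.0515    11,072.1983
P = 1,451.0515; Macaulay duration = 11,072.1983 / 1,451.0515 = 7.63047 years.
Modified duration = D_Mac / (1 + y) = 7.63047 / 1.0965 = 6.95893 years.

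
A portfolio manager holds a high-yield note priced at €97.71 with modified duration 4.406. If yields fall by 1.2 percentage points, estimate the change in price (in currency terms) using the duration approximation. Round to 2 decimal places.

Duration approximation: ΔP/P ≈ -D_mod · Δy = -4.406 × (-0.012) = +0.052872.
ΔP ≈ 97.71 × (+0.052872) = +5.16612312.

+€5.17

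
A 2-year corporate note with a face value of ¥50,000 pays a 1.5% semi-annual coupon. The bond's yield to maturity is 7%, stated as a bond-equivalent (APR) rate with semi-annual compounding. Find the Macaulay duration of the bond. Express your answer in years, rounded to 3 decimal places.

1.976 years

Periodic yield y = 0.035. Discount each cash flow and weight by its period:
  t   CF        PV=CF/(1+0.035)^t    t·PV
  1       375.00       362.3188       362.3188
  2       375.00       350.0665       700.1330
  3       375.00       338.2285     1,014.6855
  4    50,375.00    43,898.9022   175,595.6089
  Σ                 44,949.5161   177,672.7463
Price P = Σ PV = 44,949.5161.
Macaulay duration = Σ(t·PV) / P = 177,672.7463 / 44,949.5161 = 3.95272 half-year periods.
In years: 3.95272 / 2 = 1.97636 years.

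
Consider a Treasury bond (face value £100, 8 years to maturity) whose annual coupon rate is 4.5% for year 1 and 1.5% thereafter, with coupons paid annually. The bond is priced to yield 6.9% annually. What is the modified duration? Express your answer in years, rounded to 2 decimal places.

6.76 years

Periodic yield y = 0.069. First find Macaulay duration:
  t   CF        PV=CF/(1+0.069)^t    t·PV
  1         4.50         4.2095         4.2095
  2         1.50         1.3126         2.6252
  3         1.50         1.2279         3.6837
  4         1.50         1.1486         4.5945
  5         1.50         1.0745         5.3725
  6         1.50         1.0051         6.0308
  7         1.50         0.9403         6.5818
  8       101.50        59.5175       476.1397
  Σ                     70.4360       509.2377
P = 70.4360; Macaulay duration = 509.2377 / 70.4360 = 7.22979 years.
Modified duration = D_Mac / (1 + y) = 7.22979 / 1.069 = 6.76314 years.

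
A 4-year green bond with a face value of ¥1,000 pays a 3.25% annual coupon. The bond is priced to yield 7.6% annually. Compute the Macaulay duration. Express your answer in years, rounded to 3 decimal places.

3.798 years

Periodic yield y = 0.076. Discount each cash flow and weight by its year:
  t   CF        PV=CF/(1+0.076)^t    t·PV
  1        32.50        30.2045        30.2045
  2        32.50        28.0711        56.1421
  3        32.50        26.0883        78.2650
  4     1,032.50       770.2664     3,081.0658
  Σ                    854.6303     3,245.6774
Price P = Σ PV = 854.6303.
Macaulay duration = Σ(t·PV) / P = 3,245.6774 / 854.6303 = 3.79776 years.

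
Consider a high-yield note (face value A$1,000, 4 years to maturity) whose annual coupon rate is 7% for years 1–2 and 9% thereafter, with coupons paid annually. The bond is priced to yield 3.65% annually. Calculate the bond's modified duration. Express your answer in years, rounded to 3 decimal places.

3.514 years

Periodic yield y = 0.0365. First find Macaulay duration:
  t   CF        PV=CF/(1+0.0365)^t    t·PV
  1        70.00        67.5350        67.5350
  2        70.00        65.1568       130.3135
  3        90.00        80.8229       242.4688
  4     1,090.00       944.3854     3,777.5417
  Σ                  1,157.9001     4,217.8589
P = 1,157.9001; Macaulay duration = 4,217.8589 / 1,157.9001 = 3.64268 years.
Modified duration = D_Mac / (1 + y) = 3.64268 / 1.0365 = 3.51440 years.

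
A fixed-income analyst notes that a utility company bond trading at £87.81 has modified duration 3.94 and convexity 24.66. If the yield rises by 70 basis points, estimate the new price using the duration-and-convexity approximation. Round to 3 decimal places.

£85.441

Duration effect: -D_mod·Δy = -3.94 × (+0.007) = -0.027580
Convexity effect: ½·C·(Δy)² = 0.5 × 24.66 × (0.007)² = +0.00060417
ΔP/P ≈ -0.027580 + 0.00060417 = -0.02697583
New price ≈ 87.81 × (1 - 0.02697583) = 85.4412523677.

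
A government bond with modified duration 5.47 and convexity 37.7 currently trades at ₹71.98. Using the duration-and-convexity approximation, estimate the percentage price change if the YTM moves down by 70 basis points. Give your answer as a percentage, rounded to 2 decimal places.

Duration effect: -D_mod·Δy = -5.47 × (-0.007) = +0.038290
Convexity effect: ½·C·(Δy)² = 0.5 × 37.7 × (-0.007)² = +0.00092365
ΔP/P ≈ +0.038290 + 0.00092365 = +0.03921365
= +3.921365%.

+3.92%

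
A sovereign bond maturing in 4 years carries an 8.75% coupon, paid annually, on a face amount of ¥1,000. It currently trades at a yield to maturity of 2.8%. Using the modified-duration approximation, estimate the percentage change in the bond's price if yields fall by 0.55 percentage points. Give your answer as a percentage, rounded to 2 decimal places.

Periodic yield y = 0.028. Modified duration first:
  t   CF        PV=CF/(1+0.028)^t    t·PV
  1        87.50        85.1167        85.1167
  2        87.50        82.7984       165.5968
  3        87.50        80.5432       241.6295
  4     1,087.50       973.7709     3,895.0837
  Σ                  1,222.2292     4,387.4267
P = 1,222.2292; D_Mac = 3.58969 yrs; D_mod = 3.58969/(1+0.028) = 3.49192 yrs.
ΔP/P ≈ -D_mod · Δy = -3.49192 × (-0.0055) = +0.019206 = +1.9206%.

+1.92%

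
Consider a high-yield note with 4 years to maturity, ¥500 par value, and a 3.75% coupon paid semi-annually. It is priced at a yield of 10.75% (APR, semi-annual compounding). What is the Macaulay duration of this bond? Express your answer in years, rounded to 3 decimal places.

Periodic yield y = 0.05375. Discount each cash flow and weight by its period:
  t   CF        PV=CF/(1+0.05375)^t    t·PV
  1        9.375         8.8968         8.8968
  2        9.375         8.4430        16.8860
  3        9.375         8.0123        24.0370
  4        9.375         7.6036        30.4145
  5        9.375         7.2158        36.0789
  6        9.375         6.8477        41.0863
  7        9.375         6.4984        45.4890
  8      509.375       335.0711     2,680.5685
  Σ                    388.5887     2,883.4570
Price P = Σ PV = 388.5887.
Macaulay duration = Σ(t·PV) / P = 2,883.4570 / 388.5887 = 7.42033 half-year periods.
In years: 7.42033 / 2 = 3.71017 years.

3.710 years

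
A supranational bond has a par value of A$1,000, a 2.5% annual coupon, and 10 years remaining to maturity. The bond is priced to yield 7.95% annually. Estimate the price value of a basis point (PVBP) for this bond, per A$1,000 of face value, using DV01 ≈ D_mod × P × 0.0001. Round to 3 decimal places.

Periodic yield y = 0.0795.
  t   CF        PV=CF/(1+0.0795)^t    t·PV
  1        25.00        23.1589        23.1589
  2        25.00        21.4533        42.9067
  3        25.00        19.8734        59.6202
  4        25.00        18.4098        73.6393
  5        25.00        17.0540        85.2701
  6        25.00        15.7981        94.7884
  7        25.00        14.6346       102.4423
  8        25.00        13.5569       108.4548
  9        25.00        12.5585       113.0261
  10    1,025.00       476.9770     4,769.7696
  Σ                    633.4744     5,473.0763
P = 633.4744; D_Mac = 8.63978 yrs; D_mod = 8.00350 yrs.
DV01 ≈ 8.00350 × 633.4744 × 0.0001 = 0.507001.

A$0.507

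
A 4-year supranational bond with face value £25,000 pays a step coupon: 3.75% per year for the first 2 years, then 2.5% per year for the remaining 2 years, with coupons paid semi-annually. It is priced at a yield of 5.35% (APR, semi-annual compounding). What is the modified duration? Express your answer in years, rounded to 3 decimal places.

Periodic yield y = 0.02675. First find Macaulay duration:
  t   CF        PV=CF/(1+0.02675)^t    t·PV
  1       468.75       456.5376       456.5376
  2       468.75       444.6434       889.2868
  3       468.75       433.0591     1,299.1772
  4       468.75       421.7766     1,687.1062
  5       312.50       273.8587     1,369.2933
  6       312.50       266.7238     1,600.3427
  7       312.50       259.7748     1,818.4237
  8    25,312.50    20,493.5572   163,948.4576
  Σ                 23,049.9311   173,068.6252
P = 23,049.9311; Macaulay duration = 173,068.6252 / 23,049.9311 = 7.50842 half-year periods = 3.75421 years.
Modified duration = D_Mac / (1 + y) = 3.75421 / 1.02675 = 3.65640 years.

3.656 years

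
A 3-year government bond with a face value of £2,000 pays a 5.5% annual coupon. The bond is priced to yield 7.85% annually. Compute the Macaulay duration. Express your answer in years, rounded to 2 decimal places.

Periodic yield y = 0.0785. Discount each cash flow and weight by its year:
  t   CF        PV=CF/(1+0.0785)^t    t·PV
  1       110.00       101.9935       101.9935
  2       110.00        94.5698       189.1396
  3     2,110.00     1,681.9846     5,045.9537
  Σ                  1,878.5479     5,337.0868
Price P = Σ PV = 1,878.5479.
Macaulay duration = Σ(t·PV) / P = 5,337.0868 / 1,878.5479 = 2.84107 years.

2.84 years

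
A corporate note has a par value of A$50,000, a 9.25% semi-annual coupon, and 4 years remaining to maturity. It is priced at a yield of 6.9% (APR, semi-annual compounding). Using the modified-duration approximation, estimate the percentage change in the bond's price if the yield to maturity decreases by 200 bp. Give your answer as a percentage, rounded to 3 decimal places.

+6.685%

Periodic yield y = 0.0345. Modified duration first:
  t   CF        PV=CF/(1+0.0345)^t    t·PV
  1     2,312.50     2,235.3794     2,235.3794
  2     2,312.50     2,160.8307     4,321.6615
  3     2,312.50     2,088.7682     6,266.3047
  4     2,312.50     2,019.1090     8,076.4359
  5     2,312.50     1,951.7728     9,758.8641
  6     2,312.50     1,886.6823    11,320.0937
  7     2,312.50     1,823.7625    12,766.3373
  8    52,312.50    39,880.5845   319,044.6764
  Σ                 54,046.8895   373,789.7531
P = 54,046.8895; D_Mac = 6.91603 half-year periods = 3.45801 yrs; D_mod = 3.45801/(1+0.0345) = 3.34269 yrs.
ΔP/P ≈ -D_mod · Δy = -3.34269 × (-0.02) = +0.066854 = +6.6854%.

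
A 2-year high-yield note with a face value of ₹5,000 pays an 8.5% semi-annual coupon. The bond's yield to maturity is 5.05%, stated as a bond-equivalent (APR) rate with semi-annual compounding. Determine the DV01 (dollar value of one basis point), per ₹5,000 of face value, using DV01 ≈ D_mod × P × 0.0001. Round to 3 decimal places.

Periodic yield y = 0.02525.
  t   CF        PV=CF/(1+0.02525)^t    t·PV
  1       212.50       207.2665       207.2665
  2       212.50       202.1619       404.3239
  3       212.50       197.1831       591.5492
  4     5,212.50     4,717.6635    18,870.6538
  Σ                  5,324.2750    20,073.7934
P = 5,324.2750; D_Mac = 3.77024 half-year periods = 1.88512 yrs; D_mod = 1.83869 yrs.
DV01 ≈ 1.83869 × 5,324.2750 × 0.0001 = 0.978971.

₹0.979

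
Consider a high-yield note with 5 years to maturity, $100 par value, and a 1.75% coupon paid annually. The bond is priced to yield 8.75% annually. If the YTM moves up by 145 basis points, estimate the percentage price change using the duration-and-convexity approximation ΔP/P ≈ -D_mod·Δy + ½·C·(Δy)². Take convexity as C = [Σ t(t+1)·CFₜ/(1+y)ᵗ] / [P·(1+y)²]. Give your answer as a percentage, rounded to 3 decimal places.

With y = 0.0875:
  t   CF        PV=CF/(1+0.0875)^t    t·PV        t(t+1)·PV
  1         1.75         1.6092         1.6092           3.2184
  2         1.75         1.4797         2.9594           8.8783
  3         1.75         1.3607         4.0820          16.3279
  4         1.75         1.2512         5.0047          25.0237
  5       101.75        66.8941       334.4707       2,006.8243
  Σ                     72.5949       348.1261       2,060.2726
P = 72.5949; D_Mac = 4.79546 yrs; D_mod = 4.40962 yrs; C = 23.99717.
Duration effect: -4.40962 × (+0.0145) = -0.063939
Convexity effect: 0.5 × 23.99717 × (0.0145)² = +0.0025227
ΔP/P ≈ -0.063939 + 0.0025227 = -0.061417 = -6.1417%.

-6.142%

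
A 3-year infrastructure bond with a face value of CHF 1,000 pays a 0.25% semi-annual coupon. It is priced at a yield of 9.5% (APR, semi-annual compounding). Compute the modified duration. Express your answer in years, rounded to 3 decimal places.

Periodic yield y = 0.0475. First find Macaulay duration:
  t   CF        PV=CF/(1+0.0475)^t    t·PV
  1         1.25         1.1933         1.1933
  2         1.25         1.1392         2.2784
  3         1.25         1.0875         3.2626
  4         1.25         1.0382         4.1529
  5         1.25         0.9912         4.9558
  6     1,001.25       757.9112     4,547.4674
  Σ                    763.3607     4,563.3104
P = 763.3607; Macaulay duration = 4,563.3104 / 763.3607 = 5.97792 half-year periods = 2.98896 years.
Modified duration = D_Mac / (1 + y) = 2.98896 / 1.0475 = 2.85342 years.

2.853 years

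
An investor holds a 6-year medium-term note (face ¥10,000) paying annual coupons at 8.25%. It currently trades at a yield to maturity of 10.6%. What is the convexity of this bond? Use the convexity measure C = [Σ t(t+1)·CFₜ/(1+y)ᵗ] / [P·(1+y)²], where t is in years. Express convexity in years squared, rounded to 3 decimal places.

26.107

With y = 0.106:
  t   CF        PV=CF/(1+0.106)^t    t·PV        t(t+1)·PV
  1       825.00       745.9313       745.9313       1,491.8626
  2       825.00       674.4406     1,348.8812       4,046.6435
  3       825.00       609.8016     1,829.4048       7,317.6193
  4       825.00       551.3577     2,205.4308      11,027.1539
  5       825.00       498.5151     2,492.5755      14,955.4529
  6    10,825.00     5,914.2155    35,485.2928     248,397.0499
  Σ                  8,994.2617    44,107.5164     287,235.7821
P = 8,994.2617.
Convexity = Σ t(t+1)·PV / [P·(1+y)²] = 287,235.7821 / (8,994.2617 × 1.223236) = 26.10735.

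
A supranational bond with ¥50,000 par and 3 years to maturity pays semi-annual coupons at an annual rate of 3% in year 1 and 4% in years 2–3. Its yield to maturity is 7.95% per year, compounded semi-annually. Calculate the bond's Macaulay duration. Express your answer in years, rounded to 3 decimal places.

Periodic yield y = 0.03975. Discount each cash flow and weight by its period:
  t   CF        PV=CF/(1+0.03975)^t    t·PV
  1       750.00       721.3272       721.3272
  2       750.00       693.7507     1,387.5013
  3     1,000.00       889.6378     2,668.9133
  4     1,000.00       855.6266     3,422.5064
  5     1,000.00       822.9157     4,114.5786
  6    51,000.00    40,364.2235   242,185.3408
  Σ                 44,347.4815   254,500.1677
Price P = Σ PV = 44,347.4815.
Macaulay duration = Σ(t·PV) / P = 254,500.1677 / 44,347.4815 = 5.73877 half-year periods.
In years: 5.73877 / 2 = 2.86939 years.

2.869 years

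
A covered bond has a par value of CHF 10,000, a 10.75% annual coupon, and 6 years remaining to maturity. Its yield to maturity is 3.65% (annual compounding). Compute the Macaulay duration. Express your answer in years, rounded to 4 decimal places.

4.9215 years

Periodic yield y = 0.0365. Discount each cash flow and weight by its year:
  t   CF        PV=CF/(1+0.0365)^t    t·PV
  1     1,075.00     1,037.1442     1,037.1442
  2     1,075.00     1,000.6215     2,001.2431
  3     1,075.00       965.3850     2,896.1550
  4     1,075.00       931.3893     3,725.5572
  5     1,075.00       898.5907     4,492.9536
  6    11,075.00     8,931.5719    53,589.4311
  Σ                 13,764.7026    67,742.4842
Price P = Σ PV = 13,764.7026.
Macaulay duration = Σ(t·PV) / P = 67,742.4842 / 13,764.7026 = 4.92146 years.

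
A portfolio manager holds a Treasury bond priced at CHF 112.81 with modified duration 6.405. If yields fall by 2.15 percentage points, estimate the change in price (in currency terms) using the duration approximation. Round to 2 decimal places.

Duration approximation: ΔP/P ≈ -D_mod · Δy = -6.405 × (-0.0215) = +0.1377075.
ΔP ≈ 112.81 × (+0.1377075) = +15.534783075.

+CHF 15.53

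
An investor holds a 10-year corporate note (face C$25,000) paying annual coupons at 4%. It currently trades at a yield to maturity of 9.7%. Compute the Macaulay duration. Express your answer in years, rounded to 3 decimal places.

Periodic yield y = 0.097. Discount each cash flow and weight by its year:
  t   CF        PV=CF/(1+0.097)^t    t·PV
  1     1,000.00       911.5770       911.5770
  2     1,000.00       830.9727     1,661.9454
  3     1,000.00       757.4956     2,272.4868
  4     1,000.00       690.5156     2,762.0624
  5     1,000.00       629.4582     3,147.2908
  6     1,000.00       573.7996     3,442.7975
  7     1,000.00       523.0625     3,661.4377
  8     1,000.00       476.8118     3,814.4943
  9     1,000.00       434.6507     3,911.8560
  10   26,000.00    10,301.6567   103,016.5668
  Σ                 16,130.0003   128,602.5146
Price P = Σ PV = 16,130.0003.
Macaulay duration = Σ(t·PV) / P = 128,602.5146 / 16,130.0003 = 7.97288 years.

7.973 years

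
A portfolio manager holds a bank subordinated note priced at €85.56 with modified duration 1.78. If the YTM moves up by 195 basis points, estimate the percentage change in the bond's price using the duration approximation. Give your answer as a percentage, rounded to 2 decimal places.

-3.47%

Duration approximation: ΔP/P ≈ -D_mod · Δy = -1.78 × (+0.0195) = -0.034710.
As a percentage: -3.4710%.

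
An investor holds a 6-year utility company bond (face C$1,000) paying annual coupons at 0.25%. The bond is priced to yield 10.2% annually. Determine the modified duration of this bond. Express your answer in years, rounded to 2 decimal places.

5.40 years

Periodic yield y = 0.102. First find Macaulay duration:
  t   CF        PV=CF/(1+0.102)^t    t·PV
  1         2.50         2.2686         2.2686
  2         2.50         2.0586         4.1172
  3         2.50         1.8681         5.6042
  4         2.50         1.6952         6.7807
  5         2.50         1.5383         7.6913
  6     1,002.50       559.7509     3,358.5055
  Σ                    569.1797     3,384.9676
P = 569.1797; Macaulay duration = 3,384.9676 / 569.1797 = 5.94710 years.
Modified duration = D_Mac / (1 + y) = 5.94710 / 1.102 = 5.39664 years.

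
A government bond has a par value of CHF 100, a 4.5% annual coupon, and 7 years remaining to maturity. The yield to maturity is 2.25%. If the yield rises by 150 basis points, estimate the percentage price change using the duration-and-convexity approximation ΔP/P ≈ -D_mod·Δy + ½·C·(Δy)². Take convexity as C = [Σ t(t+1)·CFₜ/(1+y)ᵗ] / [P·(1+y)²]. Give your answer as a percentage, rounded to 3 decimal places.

With y = 0.0225:
  t   CF        PV=CF/(1+0.0225)^t    t·PV        t(t+1)·PV
  1         4.50         4.4010         4.4010           8.8020
  2         4.50         4.3041         8.6083          25.8248
  3         4.50         4.2094        12.6283          50.5131
  4         4.50         4.1168        16.4672          82.3359
  5         4.50         4.0262        20.1310         120.7862
  6         4.50         3.9376        23.6257         165.3796
  7       104.50        89.4279       625.9954       5,007.9629
  Σ                    114.4231       711.8567       5,461.6044
P = 114.4231; D_Mac = 6.22127 yrs; D_mod = 6.08437 yrs; C = 45.65413.
Duration effect: -6.08437 × (+0.015) = -0.091266
Convexity effect: 0.5 × 45.65413 × (0.015)² = +0.0051361
ΔP/P ≈ -0.091266 + 0.0051361 = -0.086129 = -8.6129%.

-8.613%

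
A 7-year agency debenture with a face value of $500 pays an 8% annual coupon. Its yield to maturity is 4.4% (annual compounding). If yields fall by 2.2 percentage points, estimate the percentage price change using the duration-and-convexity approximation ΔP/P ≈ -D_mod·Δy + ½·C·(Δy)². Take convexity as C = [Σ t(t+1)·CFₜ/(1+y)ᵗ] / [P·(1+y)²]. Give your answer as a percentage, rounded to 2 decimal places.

+13.10%

With y = 0.044:
  t   CF        PV=CF/(1+0.044)^t    t·PV        t(t+1)·PV
  1        40.00        38.3142        38.3142          76.6284
  2        40.00        36.6994        73.3988         220.1964
  3        40.00        35.1527       105.4581         421.8322
  4        40.00        33.6712       134.6846         673.4231
  5        40.00        32.2521       161.2603         967.5619
  6        40.00        30.8928       185.3567       1,297.4968
  7       540.00       399.4756     2,796.3293      22,370.6342
  Σ                    606.4579     3,494.8019      26,027.7729
P = 606.4579; D_Mac = 5.76265 yrs; D_mod = 5.51978 yrs; C = 39.37634.
Duration effect: -5.51978 × (-0.022) = +0.121435
Convexity effect: 0.5 × 39.37634 × (-0.022)² = +0.0095291
ΔP/P ≈ +0.121435 + 0.0095291 = +0.130964 = +13.0964%.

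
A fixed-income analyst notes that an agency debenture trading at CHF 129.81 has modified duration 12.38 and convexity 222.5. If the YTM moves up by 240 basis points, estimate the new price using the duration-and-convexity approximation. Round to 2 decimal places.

Duration effect: -D_mod·Δy = -12.38 × (+0.024) = -0.297120
Convexity effect: ½·C·(Δy)² = 0.5 × 222.5 × (0.024)² = +0.0640800
ΔP/P ≈ -0.297120 + 0.0640800 = -0.233040
New price ≈ 129.81 × (1 - 0.233040) = 99.5590776.

CHF 99.56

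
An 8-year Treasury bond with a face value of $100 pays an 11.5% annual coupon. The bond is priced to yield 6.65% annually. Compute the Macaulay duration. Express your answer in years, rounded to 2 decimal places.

5.94 years

Periodic yield y = 0.0665. Discount each cash flow and weight by its year:
  t   CF        PV=CF/(1+0.0665)^t    t·PV
  1        11.50        10.7829        10.7829
  2        11.50        10.1106        20.2212
  3        11.50         9.4802        28.4405
  4        11.50         8.8890        35.5561
  5        11.50         8.3348        41.6738
  6        11.50         7.8151        46.8904
  7        11.50         7.3278        51.2944
  8       111.50        66.6174       532.9396
  Σ                    129.3578       767.7989
Price P = Σ PV = 129.3578.
Macaulay duration = Σ(t·PV) / P = 767.7989 / 129.3578 = 5.93547 years.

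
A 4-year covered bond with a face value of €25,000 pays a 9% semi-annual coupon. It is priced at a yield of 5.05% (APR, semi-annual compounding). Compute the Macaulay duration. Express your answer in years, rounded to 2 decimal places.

Periodic yield y = 0.02525. Discount each cash flow and weight by its period:
  t   CF        PV=CF/(1+0.02525)^t    t·PV
  1     1,125.00     1,097.2933     1,097.2933
  2     1,125.00     1,070.2690     2,140.5381
  3     1,125.00     1,043.9103     3,131.7309
  4     1,125.00     1,018.2007     4,072.8030
  5     1,125.00       993.1244     4,965.6218
  6     1,125.00       968.6656     5,811.9933
  7     1,125.00       944.8091     6,613.6638
  8    26,125.00    21,400.2120   171,201.6959
  Σ                 28,536.4845   199,035.3402
Price P = Σ PV = 28,536.4845.
Macaulay duration = Σ(t·PV) / P = 199,035.3402 / 28,536.4845 = 6.97477 half-year periods.
In years: 6.97477 / 2 = 3.48738 years.

3.49 years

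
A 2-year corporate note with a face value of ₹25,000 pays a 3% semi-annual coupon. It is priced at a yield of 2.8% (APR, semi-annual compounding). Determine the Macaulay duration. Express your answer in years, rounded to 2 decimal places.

Periodic yield y = 0.014. Discount each cash flow and weight by its period:
  t   CF        PV=CF/(1+0.014)^t    t·PV
  1       375.00       369.8225       369.8225
  2       375.00       364.7165       729.4329
  3       375.00       359.6809     1,079.0428
  4    25,375.00    24,002.3758    96,009.5032
  Σ                 25,096.5957    98,187.8013
Price P = Σ PV = 25,096.5957.
Macaulay duration = Σ(t·PV) / P = 98,187.8013 / 25,096.5957 = 3.91240 half-year periods.
In years: 3.91240 / 2 = 1.95620 years.

1.96 years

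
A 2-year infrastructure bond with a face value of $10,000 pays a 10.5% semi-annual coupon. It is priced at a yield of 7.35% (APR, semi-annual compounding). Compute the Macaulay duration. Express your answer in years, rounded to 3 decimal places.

Periodic yield y = 0.03675. Discount each cash flow and weight by its period:
  t   CF        PV=CF/(1+0.03675)^t    t·PV
  1       525.00       506.3902       506.3902
  2       525.00       488.4400       976.8800
  3       525.00       471.1261     1,413.3783
  4    10,525.00     9,110.1584    36,440.6336
  Σ                 10,576.1147    39,337.2821
Price P = Σ PV = 10,576.1147.
Macaulay duration = Σ(t·PV) / P = 39,337.2821 / 10,576.1147 = 3.71945 half-year periods.
In years: 3.71945 / 2 = 1.85972 years.

1.860 years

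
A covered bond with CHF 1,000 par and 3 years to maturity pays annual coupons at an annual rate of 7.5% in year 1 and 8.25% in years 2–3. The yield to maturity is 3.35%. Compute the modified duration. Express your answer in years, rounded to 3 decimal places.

Periodic yield y = 0.0335. First find Macaulay duration:
  t   CF        PV=CF/(1+0.0335)^t    t·PV
  1        75.00        72.5689        72.5689
  2        82.50        77.2383       154.4767
  3     1,082.50       980.6103     2,941.8310
  Σ                  1,130.4176     3,168.8766
P = 1,130.4176; Macaulay duration = 3,168.8766 / 1,130.4176 = 2.80328 years.
Modified duration = D_Mac / (1 + y) = 2.80328 / 1.0335 = 2.71241 years.

2.712 years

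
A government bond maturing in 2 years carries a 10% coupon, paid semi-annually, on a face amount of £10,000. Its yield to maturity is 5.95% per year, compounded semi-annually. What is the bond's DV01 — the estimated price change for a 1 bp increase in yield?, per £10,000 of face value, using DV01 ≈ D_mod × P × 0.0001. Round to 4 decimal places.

£1.9497

Periodic yield y = 0.02975.
  t   CF        PV=CF/(1+0.02975)^t    t·PV
  1       500.00       485.5547       485.5547
  2       500.00       471.5268       943.0536
  3       500.00       457.9042     1,373.7125
  4    10,500.00     9,338.1769    37,352.7076
  Σ                 10,753.1626    40,155.0285
P = 10,753.1626; D_Mac = 3.73425 half-year periods = 1.86713 yrs; D_mod = 1.81318 yrs.
DV01 ≈ 1.81318 × 10,753.1626 × 0.0001 = 1.949746.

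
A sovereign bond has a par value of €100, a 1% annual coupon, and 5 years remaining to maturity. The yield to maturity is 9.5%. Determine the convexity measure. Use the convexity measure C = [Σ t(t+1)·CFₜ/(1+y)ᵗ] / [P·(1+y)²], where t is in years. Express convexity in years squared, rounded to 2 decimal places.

24.20

With y = 0.095:
  t   CF        PV=CF/(1+0.095)^t    t·PV        t(t+1)·PV
  1         1.00         0.9132         0.9132           1.8265
  2         1.00         0.8340         1.6680           5.0041
  3         1.00         0.7617         2.2850           9.1398
  4         1.00         0.6956         2.7823          13.9115
  5       101.00        64.1580       320.7900       1,924.7398
  Σ                     67.3625       328.4385       1,954.6217
P = 67.3625.
Convexity = Σ t(t+1)·PV / [P·(1+y)²] = 1,954.6217 / (67.3625 × 1.199025) = 24.20006.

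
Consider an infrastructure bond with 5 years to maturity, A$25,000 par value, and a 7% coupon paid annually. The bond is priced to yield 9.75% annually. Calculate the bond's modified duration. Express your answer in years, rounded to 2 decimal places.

3.96 years

Periodic yield y = 0.0975. First find Macaulay duration:
  t   CF        PV=CF/(1+0.0975)^t    t·PV
  1     1,750.00     1,594.5330     1,594.5330
  2     1,750.00     1,452.8775     2,905.7550
  3     1,750.00     1,323.8064     3,971.4191
  4     1,750.00     1,206.2017     4,824.8068
  5    26,750.00    16,799.6851    83,998.4256
  Σ                 22,377.1037    97,294.9394
P = 22,377.1037; Macaulay duration = 97,294.9394 / 22,377.1037 = 4.34797 years.
Modified duration = D_Mac / (1 + y) = 4.34797 / 1.0975 = 3.96170 years.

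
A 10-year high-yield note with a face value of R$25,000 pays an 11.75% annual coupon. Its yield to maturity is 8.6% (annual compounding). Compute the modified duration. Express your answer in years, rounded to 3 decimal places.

Periodic yield y = 0.086. First find Macaulay duration:
  t   CF        PV=CF/(1+0.086)^t    t·PV
  1     2,937.50     2,704.8803     2,704.8803
  2     2,937.50     2,490.6817     4,981.3633
  3     2,937.50     2,293.4454     6,880.3361
  4     2,937.50     2,111.8281     8,447.3126
  5     2,937.50     1,944.5931     9,722.9657
  6     2,937.50     1,790.6014    10,743.6085
  7     2,937.50     1,648.8043    11,541.6298
  8     2,937.50     1,518.2360    12,145.8877
  9     2,937.50     1,398.0073    12,582.0660
  10   27,937.50    12,243.0406   122,430.4055
  Σ                 30,144.1181   202,180.4554
P = 30,144.1181; Macaulay duration = 202,180.4554 / 30,144.1181 = 6.70713 years.
Modified duration = D_Mac / (1 + y) = 6.70713 / 1.086 = 6.17599 years.

6.176 years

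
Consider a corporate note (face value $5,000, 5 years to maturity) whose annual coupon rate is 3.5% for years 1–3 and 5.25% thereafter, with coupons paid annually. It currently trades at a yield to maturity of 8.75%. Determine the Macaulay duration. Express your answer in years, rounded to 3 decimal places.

4.622 years

Periodic yield y = 0.0875. Discount each cash flow and weight by its year:
  t   CF        PV=CF/(1+0.0875)^t    t·PV
  1       175.00       160.9195       160.9195
  2       175.00       147.9720       295.9440
  3       175.00       136.0662       408.1986
  4       262.50       187.6775       750.7101
  5     5,262.50     3,459.7585    17,298.7923
  Σ                  4,092.3937    18,914.5645
Price P = Σ PV = 4,092.3937.
Macaulay duration = Σ(t·PV) / P = 18,914.5645 / 4,092.3937 = 4.62188 years.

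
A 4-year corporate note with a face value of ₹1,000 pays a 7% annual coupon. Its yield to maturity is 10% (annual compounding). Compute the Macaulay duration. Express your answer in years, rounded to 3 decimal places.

3.603 years

Periodic yield y = 0.1. Discount each cash flow and weight by its year:
  t   CF        PV=CF/(1+0.1)^t    t·PV
  1        70.00        63.6364        63.6364
  2        70.00        57.8512       115.7025
  3        70.00        52.5920       157.7761
  4     1,070.00       730.8244     2,923.2976
  Σ                    904.9040     3,260.4125
Price P = Σ PV = 904.9040.
Macaulay duration = Σ(t·PV) / P = 3,260.4125 / 904.9040 = 3.60305 years.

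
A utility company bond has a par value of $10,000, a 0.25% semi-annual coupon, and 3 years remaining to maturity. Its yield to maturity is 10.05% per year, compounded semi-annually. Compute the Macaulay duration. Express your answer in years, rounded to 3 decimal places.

Periodic yield y = 0.05025. Discount each cash flow and weight by its period:
  t   CF        PV=CF/(1+0.05025)^t    t·PV
  1        12.50        11.9019        11.9019
  2        12.50        11.3325        22.6649
  3        12.50        10.7903        32.3708
  4        12.50        10.2740        41.0960
  5        12.50         9.7824        48.9121
  6    10,012.50     7,460.8170    44,764.9020
  Σ                  7,514.8981    44,921.8478
Price P = Σ PV = 7,514.8981.
Macaulay duration = Σ(t·PV) / P = 44,921.8478 / 7,514.8981 = 5.97771 half-year periods.
In years: 5.97771 / 2 = 2.98885 years.

2.989 years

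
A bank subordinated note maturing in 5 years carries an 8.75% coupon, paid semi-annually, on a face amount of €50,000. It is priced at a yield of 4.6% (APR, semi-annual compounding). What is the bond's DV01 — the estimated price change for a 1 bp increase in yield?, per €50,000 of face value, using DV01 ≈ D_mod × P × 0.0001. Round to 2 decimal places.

Periodic yield y = 0.023.
  t   CF        PV=CF/(1+0.023)^t    t·PV
  1     2,187.50     2,138.3187     2,138.3187
  2     2,187.50     2,090.2431     4,180.4862
  3     2,187.50     2,043.2484     6,129.7451
  4     2,187.50     1,997.3102     7,989.2409
  5     2,187.50     1,952.4049     9,762.0246
  6     2,187.50     1,908.5092    11,451.0552
  7     2,187.50     1,865.6004    13,059.2028
  8     2,187.50     1,823.6563    14,589.2504
  9     2,187.50     1,782.6552    16,043.8971
  10   52,187.50    41,572.8842   415,728.8421
  Σ                 59,174.8306   501,072.0631
P = 59,174.8306; D_Mac = 8.46766 half-year periods = 4.23383 yrs; D_mod = 4.13864 yrs.
DV01 ≈ 4.13864 × 59,174.8306 × 0.0001 = 24.490326.

€24.49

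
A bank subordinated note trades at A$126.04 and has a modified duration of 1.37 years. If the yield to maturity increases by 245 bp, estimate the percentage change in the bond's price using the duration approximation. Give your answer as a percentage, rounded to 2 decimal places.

Duration approximation: ΔP/P ≈ -D_mod · Δy = -1.37 × (+0.0245) = -0.033565.
As a percentage: -3.3565%.

-3.36%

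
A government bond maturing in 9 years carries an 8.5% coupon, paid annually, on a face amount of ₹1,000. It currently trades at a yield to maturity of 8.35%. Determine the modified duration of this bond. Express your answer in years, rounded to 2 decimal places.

6.14 years

Periodic yield y = 0.0835. First find Macaulay duration:
  t   CF        PV=CF/(1+0.0835)^t    t·PV
  1        85.00        78.4495        78.4495
  2        85.00        72.4038       144.8075
  3        85.00        66.8240       200.4719
  4        85.00        61.6742       246.6967
  5        85.00        56.9212       284.6062
  6        85.00        52.5346       315.2076
  7        85.00        48.4860       339.4021
  8        85.00        44.7494       357.9955
  9     1,085.00       527.1928     4,744.7355
  Σ                  1,009.2355     6,712.3724
P = 1,009.2355; Macaulay duration = 6,712.3724 / 1,009.2355 = 6.65095 years.
Modified duration = D_Mac / (1 + y) = 6.65095 / 1.0835 = 6.13839 years.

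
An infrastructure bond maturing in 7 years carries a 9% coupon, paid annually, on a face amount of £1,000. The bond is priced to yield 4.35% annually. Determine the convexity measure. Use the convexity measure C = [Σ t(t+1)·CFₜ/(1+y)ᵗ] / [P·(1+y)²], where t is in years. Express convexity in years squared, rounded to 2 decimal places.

With y = 0.0435:
  t   CF        PV=CF/(1+0.0435)^t    t·PV        t(t+1)·PV
  1        90.00        86.2482        86.2482         172.4964
  2        90.00        82.6528       165.3056         495.9168
  3        90.00        79.2073       237.6219         950.4875
  4        90.00        75.9054       303.6216       1,518.1081
  5        90.00        72.7412       363.7058       2,182.2349
  6        90.00        69.7088       418.2530       2,927.7708
  7     1,090.00       809.0574     5,663.4017      45,307.2133
  Σ                  1,275.5211     7,238.1578      53,554.2278
P = 1,275.5211.
Convexity = Σ t(t+1)·PV / [P·(1+y)²] = 53,554.2278 / (1,275.5211 × 1.088892) = 38.55860.

38.56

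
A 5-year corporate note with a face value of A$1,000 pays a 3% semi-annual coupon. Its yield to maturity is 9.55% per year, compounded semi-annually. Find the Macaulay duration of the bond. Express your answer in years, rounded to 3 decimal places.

4.616 years

Periodic yield y = 0.04775. Discount each cash flow and weight by its period:
  t   CF        PV=CF/(1+0.04775)^t    t·PV
  1        15.00        14.3164        14.3164
  2        15.00        13.6639        27.3279
  3        15.00        13.0412        39.1237
  4        15.00        12.4469        49.7875
  5        15.00        11.8796        59.3981
  6        15.00        11.3382        68.0294
  7        15.00        10.8215        75.7505
  8        15.00        10.3283        82.6266
  9        15.00         9.8576        88.7186
  10    1,015.00       636.6333     6,366.3329
  Σ                    744.3270     6,871.4117
Price P = Σ PV = 744.3270.
Macaulay duration = Σ(t·PV) / P = 6,871.4117 / 744.3270 = 9.23171 half-year periods.
In years: 9.23171 / 2 = 4.61586 years.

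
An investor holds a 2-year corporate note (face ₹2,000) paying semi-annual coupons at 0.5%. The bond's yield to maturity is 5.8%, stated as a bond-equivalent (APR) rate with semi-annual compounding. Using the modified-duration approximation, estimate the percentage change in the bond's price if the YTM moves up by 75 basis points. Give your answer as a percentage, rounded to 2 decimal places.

-1.45%

Periodic yield y = 0.029. Modified duration first:
  t   CF        PV=CF/(1+0.029)^t    t·PV
  1         5.00         4.8591         4.8591
  2         5.00         4.7221         9.4443
  3         5.00         4.5891        13.7672
  4     2,005.00     1,788.3515     7,153.4059
  Σ                  1,802.5218     7,181.4765
P = 1,802.5218; D_Mac = 3.98413 half-year periods = 1.99206 yrs; D_mod = 1.99206/(1+0.029) = 1.93592 yrs.
ΔP/P ≈ -D_mod · Δy = -1.93592 × (+0.0075) = -0.014519 = -1.4519%.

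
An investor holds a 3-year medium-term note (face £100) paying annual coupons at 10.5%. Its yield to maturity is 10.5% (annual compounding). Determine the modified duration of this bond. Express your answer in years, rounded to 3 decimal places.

2.465 years

Periodic yield y = 0.105. First find Macaulay duration:
  t   CF        PV=CF/(1+0.105)^t    t·PV
  1        10.50         9.5023         9.5023
  2        10.50         8.5993        17.1987
  3       110.50        81.8984       245.6952
  Σ                    100.0000       272.3961
P = 100.0000; Macaulay duration = 272.3961 / 100.0000 = 2.72396 years.
Modified duration = D_Mac / (1 + y) = 2.72396 / 1.105 = 2.46512 years.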